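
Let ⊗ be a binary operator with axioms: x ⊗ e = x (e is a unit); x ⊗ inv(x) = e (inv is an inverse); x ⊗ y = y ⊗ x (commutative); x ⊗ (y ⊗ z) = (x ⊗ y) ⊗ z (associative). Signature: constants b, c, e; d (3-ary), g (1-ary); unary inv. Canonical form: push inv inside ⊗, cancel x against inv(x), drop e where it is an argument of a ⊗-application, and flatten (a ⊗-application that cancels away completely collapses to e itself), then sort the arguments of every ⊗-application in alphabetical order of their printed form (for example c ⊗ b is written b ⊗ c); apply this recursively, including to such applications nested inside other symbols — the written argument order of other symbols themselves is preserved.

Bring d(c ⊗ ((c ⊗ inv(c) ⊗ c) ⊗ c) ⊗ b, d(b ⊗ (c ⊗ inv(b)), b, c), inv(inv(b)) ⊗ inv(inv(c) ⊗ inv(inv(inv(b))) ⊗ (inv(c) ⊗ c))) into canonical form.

Answer: d(b ⊗ c ⊗ c ⊗ c, d(c, b, c), b ⊗ b ⊗ c)

Derivation:
Descend into:  inv(inv(b)) ⊗ inv(inv(c) ⊗ inv(inv(inv(b))) ⊗ (inv(c) ⊗ c))
Push inv inside:  distribute inv over ⊗ and collapse double inv
Collect terms:  b ⊗ b ⊗ c
Rebuild:  d(b ⊗ c ⊗ c ⊗ c, d(c, b, c), b ⊗ b ⊗ c)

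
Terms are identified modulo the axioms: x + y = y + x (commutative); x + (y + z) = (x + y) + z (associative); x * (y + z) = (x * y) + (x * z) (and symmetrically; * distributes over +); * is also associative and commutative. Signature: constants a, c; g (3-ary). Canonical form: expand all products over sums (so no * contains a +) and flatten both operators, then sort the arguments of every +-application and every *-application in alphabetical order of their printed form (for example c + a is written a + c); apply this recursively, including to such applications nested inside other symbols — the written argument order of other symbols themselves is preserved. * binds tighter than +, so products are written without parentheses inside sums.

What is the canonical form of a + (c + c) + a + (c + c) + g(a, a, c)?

Answer: a + a + c + c + c + c + g(a, a, c)

Derivation:
Merge nested applications:  a + c + c + a + c + c + g(a, a, c)
Sort arguments:  a + a + c + c + c + c + g(a, a, c)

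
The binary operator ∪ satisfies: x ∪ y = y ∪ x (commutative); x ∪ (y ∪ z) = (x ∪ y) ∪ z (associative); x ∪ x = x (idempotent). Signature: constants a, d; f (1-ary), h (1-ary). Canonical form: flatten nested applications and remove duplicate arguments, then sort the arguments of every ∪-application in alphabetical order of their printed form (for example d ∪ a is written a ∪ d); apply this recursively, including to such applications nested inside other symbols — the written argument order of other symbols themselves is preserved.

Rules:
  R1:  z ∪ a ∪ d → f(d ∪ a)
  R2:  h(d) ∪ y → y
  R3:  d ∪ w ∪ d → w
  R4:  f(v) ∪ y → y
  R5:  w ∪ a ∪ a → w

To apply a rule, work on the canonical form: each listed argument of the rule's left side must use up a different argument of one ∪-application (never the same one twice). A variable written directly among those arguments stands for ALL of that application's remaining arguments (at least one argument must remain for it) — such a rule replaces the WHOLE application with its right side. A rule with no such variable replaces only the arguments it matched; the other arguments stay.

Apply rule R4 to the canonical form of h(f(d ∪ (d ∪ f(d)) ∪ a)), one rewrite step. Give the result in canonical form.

Canonical form:  h(f(a ∪ d ∪ f(d)))
Apply R4:  consuming f(d);  v := d, y := a ∪ d
The variable takes the whole remainder — replace the entire application.
New term:  h(f(a ∪ d))

Answer: h(f(a ∪ d))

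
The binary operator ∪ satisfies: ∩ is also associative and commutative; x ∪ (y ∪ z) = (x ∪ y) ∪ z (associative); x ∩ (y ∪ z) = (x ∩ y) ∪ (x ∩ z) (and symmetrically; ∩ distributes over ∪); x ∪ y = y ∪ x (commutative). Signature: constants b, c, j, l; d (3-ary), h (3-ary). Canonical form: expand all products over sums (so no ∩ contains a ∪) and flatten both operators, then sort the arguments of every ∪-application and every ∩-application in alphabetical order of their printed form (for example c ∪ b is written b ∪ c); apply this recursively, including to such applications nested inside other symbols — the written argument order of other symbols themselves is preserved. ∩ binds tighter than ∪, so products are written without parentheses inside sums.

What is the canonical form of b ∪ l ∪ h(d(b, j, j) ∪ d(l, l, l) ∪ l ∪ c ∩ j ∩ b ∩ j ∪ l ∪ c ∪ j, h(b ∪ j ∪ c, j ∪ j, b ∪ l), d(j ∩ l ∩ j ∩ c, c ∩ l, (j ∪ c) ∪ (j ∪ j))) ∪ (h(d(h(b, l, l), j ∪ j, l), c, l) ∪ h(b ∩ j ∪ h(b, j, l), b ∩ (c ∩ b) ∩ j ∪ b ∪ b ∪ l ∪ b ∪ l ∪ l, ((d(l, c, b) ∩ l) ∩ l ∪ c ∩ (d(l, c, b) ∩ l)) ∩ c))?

Answer: b ∪ h(b ∩ c ∩ j ∩ j ∪ c ∪ d(b, j, j) ∪ d(l, l, l) ∪ j ∪ l ∪ l, h(b ∪ c ∪ j, j ∪ j, b ∪ l), d(c ∩ j ∩ j ∩ l, c ∩ l, c ∪ j ∪ j ∪ j)) ∪ h(b ∩ j ∪ h(b, j, l), b ∪ b ∪ b ∪ b ∩ b ∩ c ∩ j ∪ l ∪ l ∪ l, c ∩ c ∩ d(l, c, b) ∩ l ∪ c ∩ d(l, c, b) ∩ l ∩ l) ∪ h(d(h(b, l, l), j ∪ j, l), c, l) ∪ l

Derivation:
Distribute:  b ∪ l ∪ h(b ∩ c ∩ j ∩ j ∪ c ∪ d(b, j, j) ∪ d(l, l, l) ∪ j ∪ l ∪ l, h(b ∪ c ∪ j, j ∪ j, b ∪ l), d(c ∩ j ∩ j ∩ l, c ∩ l, c ∪ j ∪ j ∪ j)) ∪ h(d(h(b, l, l), j ∪ j, l), c, l) ∪ h(b ∩ j ∪ h(b, j, l), b ∪ b ∪ b ∪ b ∩ b ∩ c ∩ j ∪ l ∪ l ∪ l, c ∩ c ∩ d(l, c, b) ∩ l ∪ c ∩ d(l, c, b) ∩ l ∩ l)
Sort:  b ∪ h(b ∩ c ∩ j ∩ j ∪ c ∪ d(b, j, j) ∪ d(l, l, l) ∪ j ∪ l ∪ l, h(b ∪ c ∪ j, j ∪ j, b ∪ l), d(c ∩ j ∩ j ∩ l, c ∩ l, c ∪ j ∪ j ∪ j)) ∪ h(b ∩ j ∪ h(b, j, l), b ∪ b ∪ b ∪ b ∩ b ∩ c ∩ j ∪ l ∪ l ∪ l, c ∩ c ∩ d(l, c, b) ∩ l ∪ c ∩ d(l, c, b) ∩ l ∩ l) ∪ h(d(h(b, l, l), j ∪ j, l), c, l) ∪ l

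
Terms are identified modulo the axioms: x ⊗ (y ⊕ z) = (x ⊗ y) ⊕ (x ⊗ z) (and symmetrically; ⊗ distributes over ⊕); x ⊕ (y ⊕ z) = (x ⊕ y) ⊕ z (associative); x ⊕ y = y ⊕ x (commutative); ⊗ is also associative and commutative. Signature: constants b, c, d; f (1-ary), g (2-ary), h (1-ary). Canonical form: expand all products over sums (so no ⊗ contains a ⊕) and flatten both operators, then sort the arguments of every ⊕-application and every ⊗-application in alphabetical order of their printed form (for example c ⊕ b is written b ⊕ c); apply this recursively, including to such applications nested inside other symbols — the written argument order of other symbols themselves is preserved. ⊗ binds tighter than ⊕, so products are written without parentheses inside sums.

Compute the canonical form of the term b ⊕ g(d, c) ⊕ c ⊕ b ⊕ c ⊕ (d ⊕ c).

Flatten:  b ⊕ g(d, c) ⊕ c ⊕ b ⊕ c ⊕ d ⊕ c
Order the arguments:  b ⊕ b ⊕ c ⊕ c ⊕ c ⊕ d ⊕ g(d, c)

Answer: b ⊕ b ⊕ c ⊕ c ⊕ c ⊕ d ⊕ g(d, c)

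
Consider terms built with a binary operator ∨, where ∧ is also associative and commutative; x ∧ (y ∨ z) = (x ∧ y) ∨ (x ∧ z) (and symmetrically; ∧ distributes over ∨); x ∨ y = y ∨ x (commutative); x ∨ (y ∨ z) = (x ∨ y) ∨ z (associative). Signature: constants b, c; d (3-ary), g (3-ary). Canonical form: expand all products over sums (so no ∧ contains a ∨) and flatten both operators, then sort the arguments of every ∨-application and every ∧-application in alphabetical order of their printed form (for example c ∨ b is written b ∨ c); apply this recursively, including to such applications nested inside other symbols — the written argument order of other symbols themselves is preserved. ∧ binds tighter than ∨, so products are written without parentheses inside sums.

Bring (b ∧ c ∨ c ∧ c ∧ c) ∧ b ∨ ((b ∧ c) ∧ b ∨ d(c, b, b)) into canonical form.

Expand products over sums:  b ∧ b ∧ c ∨ b ∧ c ∧ c ∧ c ∨ b ∧ b ∧ c ∨ d(c, b, b)
Order the arguments:  b ∧ b ∧ c ∨ b ∧ b ∧ c ∨ b ∧ c ∧ c ∧ c ∨ d(c, b, b)

Answer: b ∧ b ∧ c ∨ b ∧ b ∧ c ∨ b ∧ c ∧ c ∧ c ∨ d(c, b, b)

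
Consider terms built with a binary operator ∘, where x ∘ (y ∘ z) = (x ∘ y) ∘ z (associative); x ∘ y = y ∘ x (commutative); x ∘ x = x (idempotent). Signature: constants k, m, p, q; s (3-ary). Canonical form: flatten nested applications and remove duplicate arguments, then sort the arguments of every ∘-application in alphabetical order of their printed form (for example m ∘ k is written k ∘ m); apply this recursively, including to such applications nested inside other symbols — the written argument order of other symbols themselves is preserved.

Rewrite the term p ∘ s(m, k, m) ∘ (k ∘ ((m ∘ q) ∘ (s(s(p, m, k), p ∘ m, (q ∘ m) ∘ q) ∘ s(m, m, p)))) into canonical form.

Flatten:  p ∘ s(m, k, m) ∘ k ∘ m ∘ q ∘ s(s(p, m, k), p ∘ m, (q ∘ m) ∘ q) ∘ s(m, m, p)
Canonicalize subterm:  s(s(p, m, k), p ∘ m, (q ∘ m) ∘ q)  →  s(s(p, m, k), m ∘ p, m ∘ q)
Sort arguments:  k ∘ m ∘ p ∘ q ∘ s(m, k, m) ∘ s(m, m, p) ∘ s(s(p, m, k), m ∘ p, m ∘ q)

Answer: k ∘ m ∘ p ∘ q ∘ s(m, k, m) ∘ s(m, m, p) ∘ s(s(p, m, k), m ∘ p, m ∘ q)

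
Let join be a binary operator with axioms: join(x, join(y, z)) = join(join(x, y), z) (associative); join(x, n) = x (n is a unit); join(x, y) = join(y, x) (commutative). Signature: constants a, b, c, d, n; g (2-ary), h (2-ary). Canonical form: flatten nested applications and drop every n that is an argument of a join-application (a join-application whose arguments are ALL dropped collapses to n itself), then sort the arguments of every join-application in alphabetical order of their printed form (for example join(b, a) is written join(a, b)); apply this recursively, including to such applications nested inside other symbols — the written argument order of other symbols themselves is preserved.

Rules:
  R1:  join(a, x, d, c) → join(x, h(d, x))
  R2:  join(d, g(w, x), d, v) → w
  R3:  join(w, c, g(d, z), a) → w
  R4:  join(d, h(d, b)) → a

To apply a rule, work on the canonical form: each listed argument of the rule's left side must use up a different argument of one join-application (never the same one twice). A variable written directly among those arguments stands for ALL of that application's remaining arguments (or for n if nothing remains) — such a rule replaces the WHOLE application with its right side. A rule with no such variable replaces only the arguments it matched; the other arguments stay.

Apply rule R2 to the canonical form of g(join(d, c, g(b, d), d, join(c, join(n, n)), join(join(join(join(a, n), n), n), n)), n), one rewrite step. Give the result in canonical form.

Canonical form:  g(join(a, c, c, d, d, g(b, d)), n)
Match R2:  consume d, d, g(b, d);  v := join(a, c, c), w := b, x := d
The extension variable absorbs all remaining arguments, so the whole application is rewritten.
Giving:  g(b, n)

Answer: g(b, n)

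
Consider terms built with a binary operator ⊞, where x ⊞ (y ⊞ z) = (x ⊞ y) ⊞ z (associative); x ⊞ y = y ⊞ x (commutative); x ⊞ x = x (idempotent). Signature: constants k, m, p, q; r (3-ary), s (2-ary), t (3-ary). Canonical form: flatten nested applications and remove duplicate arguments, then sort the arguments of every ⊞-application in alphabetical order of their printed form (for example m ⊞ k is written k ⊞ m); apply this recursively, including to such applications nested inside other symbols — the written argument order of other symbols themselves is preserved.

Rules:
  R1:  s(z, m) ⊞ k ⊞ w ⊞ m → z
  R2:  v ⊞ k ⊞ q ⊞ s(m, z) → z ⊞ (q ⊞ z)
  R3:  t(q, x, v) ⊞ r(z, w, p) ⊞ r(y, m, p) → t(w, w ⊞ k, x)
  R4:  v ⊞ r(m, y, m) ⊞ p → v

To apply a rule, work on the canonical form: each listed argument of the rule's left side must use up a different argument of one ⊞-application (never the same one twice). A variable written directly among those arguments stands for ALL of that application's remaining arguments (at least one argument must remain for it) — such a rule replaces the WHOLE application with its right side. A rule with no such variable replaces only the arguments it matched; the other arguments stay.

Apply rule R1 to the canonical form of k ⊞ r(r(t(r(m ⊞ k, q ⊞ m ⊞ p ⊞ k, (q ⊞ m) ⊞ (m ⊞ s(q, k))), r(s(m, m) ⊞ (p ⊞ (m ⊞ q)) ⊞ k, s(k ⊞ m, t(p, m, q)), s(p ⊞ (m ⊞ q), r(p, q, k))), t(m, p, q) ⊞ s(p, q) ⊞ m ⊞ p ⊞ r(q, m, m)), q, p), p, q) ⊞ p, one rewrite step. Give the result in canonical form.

Answer: k ⊞ p ⊞ r(r(t(r(k ⊞ m, k ⊞ m ⊞ p ⊞ q, m ⊞ q ⊞ s(q, k)), r(m, s(k ⊞ m, t(p, m, q)), s(m ⊞ p ⊞ q, r(p, q, k))), m ⊞ p ⊞ r(q, m, m) ⊞ s(p, q) ⊞ t(m, p, q)), q, p), p, q)

Derivation:
Canonical form:  k ⊞ p ⊞ r(r(t(r(k ⊞ m, k ⊞ m ⊞ p ⊞ q, m ⊞ q ⊞ s(q, k)), r(k ⊞ m ⊞ p ⊞ q ⊞ s(m, m), s(k ⊞ m, t(p, m, q)), s(m ⊞ p ⊞ q, r(p, q, k))), m ⊞ p ⊞ r(q, m, m) ⊞ s(p, q) ⊞ t(m, p, q)), q, p), p, q)
Match R1:  consume k, m, s(m, m);  w := p ⊞ q, z := m
Every leftover argument binds to the variable; the entire application is replaced.
Result:  k ⊞ p ⊞ r(r(t(r(k ⊞ m, k ⊞ m ⊞ p ⊞ q, m ⊞ q ⊞ s(q, k)), r(m, s(k ⊞ m, t(p, m, q)), s(m ⊞ p ⊞ q, r(p, q, k))), m ⊞ p ⊞ r(q, m, m) ⊞ s(p, q) ⊞ t(m, p, q)), q, p), p, q)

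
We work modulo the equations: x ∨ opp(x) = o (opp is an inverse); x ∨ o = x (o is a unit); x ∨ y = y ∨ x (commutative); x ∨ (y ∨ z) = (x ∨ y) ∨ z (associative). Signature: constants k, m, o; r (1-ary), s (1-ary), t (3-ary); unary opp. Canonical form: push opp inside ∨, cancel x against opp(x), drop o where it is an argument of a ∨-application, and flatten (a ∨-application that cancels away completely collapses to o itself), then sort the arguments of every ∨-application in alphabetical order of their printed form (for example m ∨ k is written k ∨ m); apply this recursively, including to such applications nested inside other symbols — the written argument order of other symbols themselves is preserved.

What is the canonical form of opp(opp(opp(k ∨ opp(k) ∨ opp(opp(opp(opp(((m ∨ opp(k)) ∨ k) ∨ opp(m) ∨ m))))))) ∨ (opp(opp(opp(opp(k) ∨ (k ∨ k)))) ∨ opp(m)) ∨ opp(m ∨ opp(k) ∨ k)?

Answer: opp(k) ∨ opp(m) ∨ opp(m) ∨ opp(m)

Derivation:
Push opp inside:  distribute opp over ∨ and collapse double opp
Collect terms:  opp(k) ∨ opp(m) ∨ opp(m) ∨ opp(m)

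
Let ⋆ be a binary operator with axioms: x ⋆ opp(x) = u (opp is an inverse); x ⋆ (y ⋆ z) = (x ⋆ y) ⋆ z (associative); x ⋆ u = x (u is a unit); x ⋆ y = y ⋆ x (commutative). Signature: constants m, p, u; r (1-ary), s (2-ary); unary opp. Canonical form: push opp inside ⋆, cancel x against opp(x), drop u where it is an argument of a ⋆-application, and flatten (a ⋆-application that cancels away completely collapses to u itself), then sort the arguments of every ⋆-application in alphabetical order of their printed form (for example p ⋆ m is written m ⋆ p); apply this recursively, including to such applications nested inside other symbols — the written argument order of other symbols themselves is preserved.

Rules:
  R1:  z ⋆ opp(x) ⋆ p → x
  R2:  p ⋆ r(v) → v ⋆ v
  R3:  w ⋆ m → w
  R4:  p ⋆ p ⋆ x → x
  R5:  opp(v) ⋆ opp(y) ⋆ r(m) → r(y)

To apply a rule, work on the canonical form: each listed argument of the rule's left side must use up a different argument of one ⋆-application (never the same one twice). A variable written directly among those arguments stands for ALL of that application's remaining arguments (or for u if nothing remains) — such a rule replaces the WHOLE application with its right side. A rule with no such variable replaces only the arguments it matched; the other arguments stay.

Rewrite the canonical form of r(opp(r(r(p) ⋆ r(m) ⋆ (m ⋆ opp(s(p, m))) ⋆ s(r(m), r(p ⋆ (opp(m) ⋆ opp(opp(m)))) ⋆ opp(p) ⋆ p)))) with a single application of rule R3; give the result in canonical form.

Canonical form:  r(opp(r(m ⋆ opp(s(p, m)) ⋆ r(m) ⋆ r(p) ⋆ s(r(m), r(p)))))
Apply R3:  consuming m;  w := opp(s(p, m)) ⋆ r(m) ⋆ r(p) ⋆ s(r(m), r(p))
Every leftover argument binds to the variable; the entire application is replaced.
New term:  r(opp(r(opp(s(p, m)) ⋆ r(m) ⋆ r(p) ⋆ s(r(m), r(p)))))

Answer: r(opp(r(opp(s(p, m)) ⋆ r(m) ⋆ r(p) ⋆ s(r(m), r(p)))))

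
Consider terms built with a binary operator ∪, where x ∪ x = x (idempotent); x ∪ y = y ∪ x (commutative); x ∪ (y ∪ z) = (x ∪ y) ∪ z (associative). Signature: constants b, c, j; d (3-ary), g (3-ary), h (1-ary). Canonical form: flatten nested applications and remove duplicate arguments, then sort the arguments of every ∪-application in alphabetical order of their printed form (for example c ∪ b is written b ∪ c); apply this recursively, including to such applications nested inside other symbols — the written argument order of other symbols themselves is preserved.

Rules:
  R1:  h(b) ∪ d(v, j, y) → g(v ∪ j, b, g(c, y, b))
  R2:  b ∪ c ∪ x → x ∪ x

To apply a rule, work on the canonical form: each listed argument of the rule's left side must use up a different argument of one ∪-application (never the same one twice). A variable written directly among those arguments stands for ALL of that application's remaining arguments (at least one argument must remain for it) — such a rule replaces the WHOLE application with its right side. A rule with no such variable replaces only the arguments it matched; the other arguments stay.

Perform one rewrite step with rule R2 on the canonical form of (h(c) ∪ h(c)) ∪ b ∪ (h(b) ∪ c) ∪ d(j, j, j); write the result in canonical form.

Canonical form:  b ∪ c ∪ d(j, j, j) ∪ h(b) ∪ h(c)
R2 matches:  uses b, c;  x := d(j, j, j) ∪ h(b) ∪ h(c)
The variable takes the whole remainder — replace the entire application.
Giving:  d(j, j, j) ∪ h(b) ∪ h(c)

Answer: d(j, j, j) ∪ h(b) ∪ h(c)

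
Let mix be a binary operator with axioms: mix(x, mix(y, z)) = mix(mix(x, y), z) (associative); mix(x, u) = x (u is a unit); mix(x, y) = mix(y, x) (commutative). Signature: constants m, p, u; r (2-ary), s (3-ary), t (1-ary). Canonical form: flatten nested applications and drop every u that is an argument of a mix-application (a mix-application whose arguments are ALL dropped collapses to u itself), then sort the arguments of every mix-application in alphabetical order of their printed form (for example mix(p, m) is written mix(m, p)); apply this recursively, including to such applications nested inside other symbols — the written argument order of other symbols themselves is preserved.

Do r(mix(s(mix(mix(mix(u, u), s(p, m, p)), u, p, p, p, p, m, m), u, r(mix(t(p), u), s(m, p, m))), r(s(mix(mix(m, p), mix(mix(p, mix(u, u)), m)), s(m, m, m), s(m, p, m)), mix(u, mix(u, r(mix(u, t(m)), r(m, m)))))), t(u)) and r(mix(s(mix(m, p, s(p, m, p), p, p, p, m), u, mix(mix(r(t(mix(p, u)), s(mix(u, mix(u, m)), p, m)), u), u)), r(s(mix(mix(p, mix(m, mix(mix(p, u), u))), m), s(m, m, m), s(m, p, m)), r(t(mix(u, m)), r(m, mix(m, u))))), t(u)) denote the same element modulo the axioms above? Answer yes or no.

Answer: yes — both canonical forms are r(mix(r(s(mix(m, m, p, p), s(m, m, m), s(m, p, m)), r(t(m), r(m, m))), s(mix(m, m, p, p, p, p, s(p, m, p)), u, r(t(p), s(m, p, m)))), t(u))

Derivation:
Left:  r(mix(s(mix(mix(mix(u, u), s(p, m, p)), u, p, p, p, p, m, m), u, r(mix(t(p), u), s(m, p, m))), r(s(mix(mix(m, p), mix(mix(p, mix(u, u)), m)), s(m, m, m), s(m, p, m)), mix(u, mix(u, r(mix(u, t(m)), r(m, m)))))), t(u))
  Work inside:  mix(s(mix(mix(mix(u, u), s(p, m, p)), u, p, p, p, p, m, m), u, r(mix(t(p), u), s(m, p, m))), r(s(mix(mix(m, p), mix(mix(p, mix(u, u)), m)), s(m, m, m), s(m, p, m)), mix(u, mix(u, r(mix(u, t(m)), r(m, m))))))
  Simplify inside:  s(mix(mix(mix(u, u), s(p, m, p)), u, p, p, p, p, m, m), u, r(mix(t(p), u), s(m, p, m)))  →  s(mix(m, m, p, p, p, p, s(p, m, p)), u, r(t(p), s(m, p, m)))
  Inside:  r(s(mix(mix(m, p), mix(mix(p, mix(u, u)), m)), s(m, m, m), s(m, p, m)), mix(u, mix(u, r(mix(u, t(m)), r(m, m)))))  →  r(s(mix(m, m, p, p), s(m, m, m), s(m, p, m)), r(t(m), r(m, m)))
  Sort arguments:  mix(r(s(mix(m, m, p, p), s(m, m, m), s(m, p, m)), r(t(m), r(m, m))), s(mix(m, m, p, p, p, p, s(p, m, p)), u, r(t(p), s(m, p, m))))
  Rebuild:  r(mix(r(s(mix(m, m, p, p), s(m, m, m), s(m, p, m)), r(t(m), r(m, m))), s(mix(m, m, p, p, p, p, s(p, m, p)), u, r(t(p), s(m, p, m)))), t(u))
Right:  r(mix(s(mix(m, p, s(p, m, p), p, p, p, m), u, mix(mix(r(t(mix(p, u)), s(mix(u, mix(u, m)), p, m)), u), u)), r(s(mix(mix(p, mix(m, mix(mix(p, u), u))), m), s(m, m, m), s(m, p, m)), r(t(mix(u, m)), r(m, mix(m, u))))), t(u))
  Focus inside:  mix(s(mix(m, p, s(p, m, p), p, p, p, m), u, mix(mix(r(t(mix(p, u)), s(mix(u, mix(u, m)), p, m)), u), u)), r(s(mix(mix(p, mix(m, mix(mix(p, u), u))), m), s(m, m, m), s(m, p, m)), r(t(mix(u, m)), r(m, mix(m, u)))))
  Canonicalize subterm:  s(mix(m, p, s(p, m, p), p, p, p, m), u, mix(mix(r(t(mix(p, u)), s(mix(u, mix(u, m)), p, m)), u), u))  →  s(mix(m, m, p, p, p, p, s(p, m, p)), u, r(t(p), s(m, p, m)))
  Inside:  r(s(mix(mix(p, mix(m, mix(mix(p, u), u))), m), s(m, m, m), s(m, p, m)), r(t(mix(u, m)), r(m, mix(m, u))))  →  r(s(mix(m, m, p, p), s(m, m, m), s(m, p, m)), r(t(m), r(m, m)))
  Sort arguments:  mix(r(s(mix(m, m, p, p), s(m, m, m), s(m, p, m)), r(t(m), r(m, m))), s(mix(m, m, p, p, p, p, s(p, m, p)), u, r(t(p), s(m, p, m))))
  Rebuild:  r(mix(r(s(mix(m, m, p, p), s(m, m, m), s(m, p, m)), r(t(m), r(m, m))), s(mix(m, m, p, p, p, p, s(p, m, p)), u, r(t(p), s(m, p, m)))), t(u))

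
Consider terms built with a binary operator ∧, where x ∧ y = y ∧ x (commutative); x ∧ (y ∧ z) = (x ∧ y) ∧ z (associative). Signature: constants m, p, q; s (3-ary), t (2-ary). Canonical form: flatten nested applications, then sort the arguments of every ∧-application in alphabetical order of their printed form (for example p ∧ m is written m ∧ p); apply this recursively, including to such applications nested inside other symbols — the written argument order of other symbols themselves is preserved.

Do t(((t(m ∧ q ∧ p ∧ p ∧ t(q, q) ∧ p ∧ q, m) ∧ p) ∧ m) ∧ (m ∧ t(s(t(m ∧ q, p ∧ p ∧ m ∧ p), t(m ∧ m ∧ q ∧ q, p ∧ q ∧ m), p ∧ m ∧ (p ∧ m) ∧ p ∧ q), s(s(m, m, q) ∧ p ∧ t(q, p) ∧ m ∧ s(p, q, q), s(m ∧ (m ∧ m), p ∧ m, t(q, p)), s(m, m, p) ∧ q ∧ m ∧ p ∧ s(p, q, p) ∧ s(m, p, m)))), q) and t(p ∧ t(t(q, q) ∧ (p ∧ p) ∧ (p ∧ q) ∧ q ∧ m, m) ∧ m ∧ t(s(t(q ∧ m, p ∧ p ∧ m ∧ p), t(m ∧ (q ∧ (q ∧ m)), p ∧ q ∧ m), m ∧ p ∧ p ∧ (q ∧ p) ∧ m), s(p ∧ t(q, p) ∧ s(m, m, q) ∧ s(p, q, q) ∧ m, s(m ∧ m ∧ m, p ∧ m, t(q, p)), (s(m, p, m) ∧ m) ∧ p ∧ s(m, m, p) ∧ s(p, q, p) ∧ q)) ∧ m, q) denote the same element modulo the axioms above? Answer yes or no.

Left:  t(((t(m ∧ q ∧ p ∧ p ∧ t(q, q) ∧ p ∧ q, m) ∧ p) ∧ m) ∧ (m ∧ t(s(t(m ∧ q, p ∧ p ∧ m ∧ p), t(m ∧ m ∧ q ∧ q, p ∧ q ∧ m), p ∧ m ∧ (p ∧ m) ∧ p ∧ q), s(s(m, m, q) ∧ p ∧ t(q, p) ∧ m ∧ s(p, q, q), s(m ∧ (m ∧ m), p ∧ m, t(q, p)), s(m, m, p) ∧ q ∧ m ∧ p ∧ s(p, q, p) ∧ s(m, p, m)))), q)
  Descend into:  ((t(m ∧ q ∧ p ∧ p ∧ t(q, q) ∧ p ∧ q, m) ∧ p) ∧ m) ∧ (m ∧ t(s(t(m ∧ q, p ∧ p ∧ m ∧ p), t(m ∧ m ∧ q ∧ q, p ∧ q ∧ m), p ∧ m ∧ (p ∧ m) ∧ p ∧ q), s(s(m, m, q) ∧ p ∧ t(q, p) ∧ m ∧ s(p, q, q), s(m ∧ (m ∧ m), p ∧ m, t(q, p)), s(m, m, p) ∧ q ∧ m ∧ p ∧ s(p, q, p) ∧ s(m, p, m))))
  Un-nest:  t(m ∧ q ∧ p ∧ p ∧ t(q, q) ∧ p ∧ q, m) ∧ p ∧ m ∧ m ∧ t(s(t(m ∧ q, p ∧ p ∧ m ∧ p), t(m ∧ m ∧ q ∧ q, p ∧ q ∧ m), p ∧ m ∧ (p ∧ m) ∧ p ∧ q), s(s(m, m, q) ∧ p ∧ t(q, p) ∧ m ∧ s(p, q, q), s(m ∧ (m ∧ m), p ∧ m, t(q, p)), s(m, m, p) ∧ q ∧ m ∧ p ∧ s(p, q, p) ∧ s(m, p, m)))
  Simplify inside:  t(m ∧ q ∧ p ∧ p ∧ t(q, q) ∧ p ∧ q, m)  →  t(m ∧ p ∧ p ∧ p ∧ q ∧ q ∧ t(q, q), m)
  Simplify inside:  t(s(t(m ∧ q, p ∧ p ∧ m ∧ p), t(m ∧ m ∧ q ∧ q, p ∧ q ∧ m), p ∧ m ∧ (p ∧ m) ∧ p ∧ q), s(s(m, m, q) ∧ p ∧ t(q, p) ∧ m ∧ s(p, q, q), s(m ∧ (m ∧ m), p ∧ m, t(q, p)), s(m, m, p) ∧ q ∧ m ∧ p ∧ s(p, q, p) ∧ s(m, p, m)))  →  t(s(t(m ∧ q, m ∧ p ∧ p ∧ p), t(m ∧ m ∧ q ∧ q, m ∧ p ∧ q), m ∧ m ∧ p ∧ p ∧ p ∧ q), s(m ∧ p ∧ s(m, m, q) ∧ s(p, q, q) ∧ t(q, p), s(m ∧ m ∧ m, m ∧ p, t(q, p)), m ∧ p ∧ q ∧ s(m, m, p) ∧ s(m, p, m) ∧ s(p, q, p)))
  Sort arguments:  m ∧ m ∧ p ∧ t(m ∧ p ∧ p ∧ p ∧ q ∧ q ∧ t(q, q), m) ∧ t(s(t(m ∧ q, m ∧ p ∧ p ∧ p), t(m ∧ m ∧ q ∧ q, m ∧ p ∧ q), m ∧ m ∧ p ∧ p ∧ p ∧ q), s(m ∧ p ∧ s(m, m, q) ∧ s(p, q, q) ∧ t(q, p), s(m ∧ m ∧ m, m ∧ p, t(q, p)), m ∧ p ∧ q ∧ s(m, m, p) ∧ s(m, p, m) ∧ s(p, q, p)))
  Reassemble:  t(m ∧ m ∧ p ∧ t(m ∧ p ∧ p ∧ p ∧ q ∧ q ∧ t(q, q), m) ∧ t(s(t(m ∧ q, m ∧ p ∧ p ∧ p), t(m ∧ m ∧ q ∧ q, m ∧ p ∧ q), m ∧ m ∧ p ∧ p ∧ p ∧ q), s(m ∧ p ∧ s(m, m, q) ∧ s(p, q, q) ∧ t(q, p), s(m ∧ m ∧ m, m ∧ p, t(q, p)), m ∧ p ∧ q ∧ s(m, m, p) ∧ s(m, p, m) ∧ s(p, q, p))), q)
Right:  t(p ∧ t(t(q, q) ∧ (p ∧ p) ∧ (p ∧ q) ∧ q ∧ m, m) ∧ m ∧ t(s(t(q ∧ m, p ∧ p ∧ m ∧ p), t(m ∧ (q ∧ (q ∧ m)), p ∧ q ∧ m), m ∧ p ∧ p ∧ (q ∧ p) ∧ m), s(p ∧ t(q, p) ∧ s(m, m, q) ∧ s(p, q, q) ∧ m, s(m ∧ m ∧ m, p ∧ m, t(q, p)), (s(m, p, m) ∧ m) ∧ p ∧ s(m, m, p) ∧ s(p, q, p) ∧ q)) ∧ m, q)
  Work inside:  p ∧ t(t(q, q) ∧ (p ∧ p) ∧ (p ∧ q) ∧ q ∧ m, m) ∧ m ∧ t(s(t(q ∧ m, p ∧ p ∧ m ∧ p), t(m ∧ (q ∧ (q ∧ m)), p ∧ q ∧ m), m ∧ p ∧ p ∧ (q ∧ p) ∧ m), s(p ∧ t(q, p) ∧ s(m, m, q) ∧ s(p, q, q) ∧ m, s(m ∧ m ∧ m, p ∧ m, t(q, p)), (s(m, p, m) ∧ m) ∧ p ∧ s(m, m, p) ∧ s(p, q, p) ∧ q)) ∧ m
  Canonicalize subterm:  t(t(q, q) ∧ (p ∧ p) ∧ (p ∧ q) ∧ q ∧ m, m)  →  t(m ∧ p ∧ p ∧ p ∧ q ∧ q ∧ t(q, q), m)
  Canonicalize subterm:  t(s(t(q ∧ m, p ∧ p ∧ m ∧ p), t(m ∧ (q ∧ (q ∧ m)), p ∧ q ∧ m), m ∧ p ∧ p ∧ (q ∧ p) ∧ m), s(p ∧ t(q, p) ∧ s(m, m, q) ∧ s(p, q, q) ∧ m, s(m ∧ m ∧ m, p ∧ m, t(q, p)), (s(m, p, m) ∧ m) ∧ p ∧ s(m, m, p) ∧ s(p, q, p) ∧ q))  →  t(s(t(m ∧ q, m ∧ p ∧ p ∧ p), t(m ∧ m ∧ q ∧ q, m ∧ p ∧ q), m ∧ m ∧ p ∧ p ∧ p ∧ q), s(m ∧ p ∧ s(m, m, q) ∧ s(p, q, q) ∧ t(q, p), s(m ∧ m ∧ m, m ∧ p, t(q, p)), m ∧ p ∧ q ∧ s(m, m, p) ∧ s(m, p, m) ∧ s(p, q, p)))
  Sort arguments:  m ∧ m ∧ p ∧ t(m ∧ p ∧ p ∧ p ∧ q ∧ q ∧ t(q, q), m) ∧ t(s(t(m ∧ q, m ∧ p ∧ p ∧ p), t(m ∧ m ∧ q ∧ q, m ∧ p ∧ q), m ∧ m ∧ p ∧ p ∧ p ∧ q), s(m ∧ p ∧ s(m, m, q) ∧ s(p, q, q) ∧ t(q, p), s(m ∧ m ∧ m, m ∧ p, t(q, p)), m ∧ p ∧ q ∧ s(m, m, p) ∧ s(m, p, m) ∧ s(p, q, p)))
  Put back:  t(m ∧ m ∧ p ∧ t(m ∧ p ∧ p ∧ p ∧ q ∧ q ∧ t(q, q), m) ∧ t(s(t(m ∧ q, m ∧ p ∧ p ∧ p), t(m ∧ m ∧ q ∧ q, m ∧ p ∧ q), m ∧ m ∧ p ∧ p ∧ p ∧ q), s(m ∧ p ∧ s(m, m, q) ∧ s(p, q, q) ∧ t(q, p), s(m ∧ m ∧ m, m ∧ p, t(q, p)), m ∧ p ∧ q ∧ s(m, m, p) ∧ s(m, p, m) ∧ s(p, q, p))), q)

Answer: yes — both canonical forms are t(m ∧ m ∧ p ∧ t(m ∧ p ∧ p ∧ p ∧ q ∧ q ∧ t(q, q), m) ∧ t(s(t(m ∧ q, m ∧ p ∧ p ∧ p), t(m ∧ m ∧ q ∧ q, m ∧ p ∧ q), m ∧ m ∧ p ∧ p ∧ p ∧ q), s(m ∧ p ∧ s(m, m, q) ∧ s(p, q, q) ∧ t(q, p), s(m ∧ m ∧ m, m ∧ p, t(q, p)), m ∧ p ∧ q ∧ s(m, m, p) ∧ s(m, p, m) ∧ s(p, q, p))), q)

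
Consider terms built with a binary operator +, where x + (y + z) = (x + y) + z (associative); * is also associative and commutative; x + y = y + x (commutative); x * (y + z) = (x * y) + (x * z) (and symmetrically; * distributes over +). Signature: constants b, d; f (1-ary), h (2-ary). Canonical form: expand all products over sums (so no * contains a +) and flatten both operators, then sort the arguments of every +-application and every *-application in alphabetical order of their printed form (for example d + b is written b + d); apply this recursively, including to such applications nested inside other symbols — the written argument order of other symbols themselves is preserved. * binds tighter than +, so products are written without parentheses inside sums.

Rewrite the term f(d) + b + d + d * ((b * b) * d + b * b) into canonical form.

Answer: b + b * b * d + b * b * d * d + d + f(d)

Derivation:
Expand products over sums:  f(d) + b + d + b * b * d * d + b * b * d
Sort arguments:  b + b * b * d + b * b * d * d + d + f(d)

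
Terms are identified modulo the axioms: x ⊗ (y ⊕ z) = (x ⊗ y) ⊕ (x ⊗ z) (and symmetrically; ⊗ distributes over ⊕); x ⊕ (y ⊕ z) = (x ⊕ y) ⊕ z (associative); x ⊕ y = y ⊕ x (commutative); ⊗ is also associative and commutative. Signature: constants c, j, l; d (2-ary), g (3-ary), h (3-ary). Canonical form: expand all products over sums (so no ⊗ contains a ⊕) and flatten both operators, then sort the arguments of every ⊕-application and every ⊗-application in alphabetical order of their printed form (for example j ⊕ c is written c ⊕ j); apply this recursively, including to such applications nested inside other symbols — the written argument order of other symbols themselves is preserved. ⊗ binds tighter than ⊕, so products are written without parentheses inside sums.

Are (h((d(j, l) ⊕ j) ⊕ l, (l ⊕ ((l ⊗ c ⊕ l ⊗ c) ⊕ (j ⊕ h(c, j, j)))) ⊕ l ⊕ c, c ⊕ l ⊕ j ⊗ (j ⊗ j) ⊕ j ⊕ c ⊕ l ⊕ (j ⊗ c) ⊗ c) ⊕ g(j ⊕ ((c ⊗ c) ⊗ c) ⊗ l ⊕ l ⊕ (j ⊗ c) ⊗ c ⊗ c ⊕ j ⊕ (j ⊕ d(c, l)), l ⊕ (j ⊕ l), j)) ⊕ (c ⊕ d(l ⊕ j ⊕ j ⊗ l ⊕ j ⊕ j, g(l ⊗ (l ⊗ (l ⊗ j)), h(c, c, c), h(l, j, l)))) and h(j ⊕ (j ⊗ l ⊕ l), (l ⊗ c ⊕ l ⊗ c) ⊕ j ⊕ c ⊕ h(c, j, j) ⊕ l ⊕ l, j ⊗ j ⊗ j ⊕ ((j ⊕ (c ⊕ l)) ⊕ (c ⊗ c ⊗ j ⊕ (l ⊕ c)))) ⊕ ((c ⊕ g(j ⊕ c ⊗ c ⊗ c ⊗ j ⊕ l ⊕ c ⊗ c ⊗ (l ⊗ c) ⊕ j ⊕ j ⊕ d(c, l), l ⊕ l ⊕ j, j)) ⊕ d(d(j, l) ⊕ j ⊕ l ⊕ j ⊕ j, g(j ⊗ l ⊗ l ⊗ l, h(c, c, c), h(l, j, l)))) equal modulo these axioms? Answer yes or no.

Left:  (h((d(j, l) ⊕ j) ⊕ l, (l ⊕ ((l ⊗ c ⊕ l ⊗ c) ⊕ (j ⊕ h(c, j, j)))) ⊕ l ⊕ c, c ⊕ l ⊕ j ⊗ (j ⊗ j) ⊕ j ⊕ c ⊕ l ⊕ (j ⊗ c) ⊗ c) ⊕ g(j ⊕ ((c ⊗ c) ⊗ c) ⊗ l ⊕ l ⊕ (j ⊗ c) ⊗ c ⊗ c ⊕ j ⊕ (j ⊕ d(c, l)), l ⊕ (j ⊕ l), j)) ⊕ (c ⊕ d(l ⊕ j ⊕ j ⊗ l ⊕ j ⊕ j, g(l ⊗ (l ⊗ (l ⊗ j)), h(c, c, c), h(l, j, l))))
  Flatten:  h(d(j, l) ⊕ j ⊕ l, c ⊕ c ⊗ l ⊕ c ⊗ l ⊕ h(c, j, j) ⊕ j ⊕ l ⊕ l, c ⊕ c ⊕ c ⊗ c ⊗ j ⊕ j ⊕ j ⊗ j ⊗ j ⊕ l ⊕ l) ⊕ g(c ⊗ c ⊗ c ⊗ j ⊕ c ⊗ c ⊗ c ⊗ l ⊕ d(c, l) ⊕ j ⊕ j ⊕ j ⊕ l, j ⊕ l ⊕ l, j) ⊕ c ⊕ d(j ⊕ j ⊕ j ⊕ j ⊗ l ⊕ l, g(j ⊗ l ⊗ l ⊗ l, h(c, c, c), h(l, j, l)))
  Sort arguments:  c ⊕ d(j ⊕ j ⊕ j ⊕ j ⊗ l ⊕ l, g(j ⊗ l ⊗ l ⊗ l, h(c, c, c), h(l, j, l))) ⊕ g(c ⊗ c ⊗ c ⊗ j ⊕ c ⊗ c ⊗ c ⊗ l ⊕ d(c, l) ⊕ j ⊕ j ⊕ j ⊕ l, j ⊕ l ⊕ l, j) ⊕ h(d(j, l) ⊕ j ⊕ l, c ⊕ c ⊗ l ⊕ c ⊗ l ⊕ h(c, j, j) ⊕ j ⊕ l ⊕ l, c ⊕ c ⊕ c ⊗ c ⊗ j ⊕ j ⊕ j ⊗ j ⊗ j ⊕ l ⊕ l)
Right:  h(j ⊕ (j ⊗ l ⊕ l), (l ⊗ c ⊕ l ⊗ c) ⊕ j ⊕ c ⊕ h(c, j, j) ⊕ l ⊕ l, j ⊗ j ⊗ j ⊕ ((j ⊕ (c ⊕ l)) ⊕ (c ⊗ c ⊗ j ⊕ (l ⊕ c)))) ⊕ ((c ⊕ g(j ⊕ c ⊗ c ⊗ c ⊗ j ⊕ l ⊕ c ⊗ c ⊗ (l ⊗ c) ⊕ j ⊕ j ⊕ d(c, l), l ⊕ l ⊕ j, j)) ⊕ d(d(j, l) ⊕ j ⊕ l ⊕ j ⊕ j, g(j ⊗ l ⊗ l ⊗ l, h(c, c, c), h(l, j, l))))
  Un-nest:  h(j ⊕ j ⊗ l ⊕ l, c ⊕ c ⊗ l ⊕ c ⊗ l ⊕ h(c, j, j) ⊕ j ⊕ l ⊕ l, c ⊕ c ⊕ c ⊗ c ⊗ j ⊕ j ⊕ j ⊗ j ⊗ j ⊕ l ⊕ l) ⊕ c ⊕ g(c ⊗ c ⊗ c ⊗ j ⊕ c ⊗ c ⊗ c ⊗ l ⊕ d(c, l) ⊕ j ⊕ j ⊕ j ⊕ l, j ⊕ l ⊕ l, j) ⊕ d(d(j, l) ⊕ j ⊕ j ⊕ j ⊕ l, g(j ⊗ l ⊗ l ⊗ l, h(c, c, c), h(l, j, l)))
  Sort:  c ⊕ d(d(j, l) ⊕ j ⊕ j ⊕ j ⊕ l, g(j ⊗ l ⊗ l ⊗ l, h(c, c, c), h(l, j, l))) ⊕ g(c ⊗ c ⊗ c ⊗ j ⊕ c ⊗ c ⊗ c ⊗ l ⊕ d(c, l) ⊕ j ⊕ j ⊕ j ⊕ l, j ⊕ l ⊕ l, j) ⊕ h(j ⊕ j ⊗ l ⊕ l, c ⊕ c ⊗ l ⊕ c ⊗ l ⊕ h(c, j, j) ⊕ j ⊕ l ⊕ l, c ⊕ c ⊕ c ⊗ c ⊗ j ⊕ j ⊕ j ⊗ j ⊗ j ⊕ l ⊕ l)

Answer: no — c ⊕ d(j ⊕ j ⊕ j ⊕ j ⊗ l ⊕ l, g(j ⊗ l ⊗ l ⊗ l, h(c, c, c), h(l, j, l))) ⊕ g(c ⊗ c ⊗ c ⊗ j ⊕ c ⊗ c ⊗ c ⊗ l ⊕ d(c, l) ⊕ j ⊕ j ⊕ j ⊕ l, j ⊕ l ⊕ l, j) ⊕ h(d(j, l) ⊕ j ⊕ l, c ⊕ c ⊗ l ⊕ c ⊗ l ⊕ h(c, j, j) ⊕ j ⊕ l ⊕ l, c ⊕ c ⊕ c ⊗ c ⊗ j ⊕ j ⊕ j ⊗ j ⊗ j ⊕ l ⊕ l) vs c ⊕ d(d(j, l) ⊕ j ⊕ j ⊕ j ⊕ l, g(j ⊗ l ⊗ l ⊗ l, h(c, c, c), h(l, j, l))) ⊕ g(c ⊗ c ⊗ c ⊗ j ⊕ c ⊗ c ⊗ c ⊗ l ⊕ d(c, l) ⊕ j ⊕ j ⊕ j ⊕ l, j ⊕ l ⊕ l, j) ⊕ h(j ⊕ j ⊗ l ⊕ l, c ⊕ c ⊗ l ⊕ c ⊗ l ⊕ h(c, j, j) ⊕ j ⊕ l ⊕ l, c ⊕ c ⊕ c ⊗ c ⊗ j ⊕ j ⊕ j ⊗ j ⊗ j ⊕ l ⊕ l)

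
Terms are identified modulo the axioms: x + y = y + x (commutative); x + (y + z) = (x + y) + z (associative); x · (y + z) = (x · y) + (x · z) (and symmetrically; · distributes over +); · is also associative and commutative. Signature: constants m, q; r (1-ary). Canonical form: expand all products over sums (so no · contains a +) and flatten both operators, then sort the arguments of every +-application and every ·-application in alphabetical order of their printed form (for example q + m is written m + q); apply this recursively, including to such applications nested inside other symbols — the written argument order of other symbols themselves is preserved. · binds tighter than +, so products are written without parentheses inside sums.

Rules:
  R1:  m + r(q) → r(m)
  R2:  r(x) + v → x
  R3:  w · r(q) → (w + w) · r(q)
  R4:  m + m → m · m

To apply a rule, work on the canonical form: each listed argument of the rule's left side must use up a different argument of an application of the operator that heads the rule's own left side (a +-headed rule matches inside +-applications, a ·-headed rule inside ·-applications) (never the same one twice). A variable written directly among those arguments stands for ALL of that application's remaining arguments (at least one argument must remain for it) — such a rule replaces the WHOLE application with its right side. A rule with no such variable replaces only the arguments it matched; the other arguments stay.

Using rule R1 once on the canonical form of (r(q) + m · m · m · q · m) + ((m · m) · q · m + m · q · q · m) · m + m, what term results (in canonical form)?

Answer: m · m · m · m · q + m · m · m · m · q + m · m · m · q · q + r(m)

Derivation:
Canonical form:  m + m · m · m · m · q + m · m · m · m · q + m · m · m · q · q + r(q)
R1 matches:  uses m, r(q)
Giving:  m · m · m · m · q + m · m · m · m · q + m · m · m · q · q + r(m)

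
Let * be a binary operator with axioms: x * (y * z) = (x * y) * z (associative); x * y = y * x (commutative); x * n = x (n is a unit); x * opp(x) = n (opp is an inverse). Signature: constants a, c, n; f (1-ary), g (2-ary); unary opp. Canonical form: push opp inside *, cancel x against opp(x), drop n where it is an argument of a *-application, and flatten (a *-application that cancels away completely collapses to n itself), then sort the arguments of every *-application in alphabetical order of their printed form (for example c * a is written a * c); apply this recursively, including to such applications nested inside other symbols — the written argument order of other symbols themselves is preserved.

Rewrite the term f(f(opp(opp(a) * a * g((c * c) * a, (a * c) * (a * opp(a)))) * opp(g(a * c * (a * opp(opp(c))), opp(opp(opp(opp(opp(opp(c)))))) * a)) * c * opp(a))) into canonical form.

Descend into:  opp(opp(a) * a * g((c * c) * a, (a * c) * (a * opp(a)))) * opp(g(a * c * (a * opp(opp(c))), opp(opp(opp(opp(opp(opp(c)))))) * a)) * c * opp(a)
Push opp inside:  distribute opp over * and collapse double opp
Collect terms:  opp(a) * opp(g(a * c * c, a * c)) * opp(g(a * a * c * c, a * c)) * c
Sort:  c * opp(a) * opp(g(a * a * c * c, a * c)) * opp(g(a * c * c, a * c))
Rebuild:  f(f(c * opp(a) * opp(g(a * a * c * c, a * c)) * opp(g(a * c * c, a * c))))

Answer: f(f(c * opp(a) * opp(g(a * a * c * c, a * c)) * opp(g(a * c * c, a * c))))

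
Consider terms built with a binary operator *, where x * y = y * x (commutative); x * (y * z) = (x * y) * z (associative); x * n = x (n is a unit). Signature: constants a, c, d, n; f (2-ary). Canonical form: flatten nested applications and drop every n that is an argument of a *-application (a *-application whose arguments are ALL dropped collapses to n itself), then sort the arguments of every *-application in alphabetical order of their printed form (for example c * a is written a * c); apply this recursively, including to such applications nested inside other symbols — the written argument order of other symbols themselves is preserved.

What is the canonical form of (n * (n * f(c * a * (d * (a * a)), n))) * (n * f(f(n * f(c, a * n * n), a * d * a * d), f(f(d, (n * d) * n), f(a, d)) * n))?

Un-nest:  n * n * f(c * a * (d * (a * a)), n) * n * f(f(n * f(c, a * n * n), a * d * a * d), f(f(d, (n * d) * n), f(a, d)) * n)
Inside:  f(c * a * (d * (a * a)), n)  →  f(a * a * a * c * d, n)
Simplify inside:  f(f(n * f(c, a * n * n), a * d * a * d), f(f(d, (n * d) * n), f(a, d)) * n)  →  f(f(f(c, a), a * a * d * d), f(f(d, d), f(a, d)))
Unit:  drop n (×3)
Order the arguments:  f(a * a * a * c * d, n) * f(f(f(c, a), a * a * d * d), f(f(d, d), f(a, d)))

Answer: f(a * a * a * c * d, n) * f(f(f(c, a), a * a * d * d), f(f(d, d), f(a, d)))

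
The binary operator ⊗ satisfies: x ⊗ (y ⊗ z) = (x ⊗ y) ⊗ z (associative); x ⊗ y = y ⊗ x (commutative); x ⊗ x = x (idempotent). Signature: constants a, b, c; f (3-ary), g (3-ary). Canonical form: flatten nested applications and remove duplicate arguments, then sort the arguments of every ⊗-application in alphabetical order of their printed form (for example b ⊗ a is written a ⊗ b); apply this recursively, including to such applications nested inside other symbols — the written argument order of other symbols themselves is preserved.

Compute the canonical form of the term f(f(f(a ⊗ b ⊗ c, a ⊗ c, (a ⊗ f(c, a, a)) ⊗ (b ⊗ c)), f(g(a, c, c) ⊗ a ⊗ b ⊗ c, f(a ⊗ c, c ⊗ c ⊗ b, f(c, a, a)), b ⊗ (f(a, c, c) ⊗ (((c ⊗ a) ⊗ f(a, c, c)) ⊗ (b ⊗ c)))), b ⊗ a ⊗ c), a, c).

Focus inside:  b ⊗ (f(a, c, c) ⊗ (((c ⊗ a) ⊗ f(a, c, c)) ⊗ (b ⊗ c)))
Un-nest:  b ⊗ f(a, c, c) ⊗ c ⊗ a ⊗ f(a, c, c) ⊗ b ⊗ c
Drop duplicates:  drop duplicate f(a, c, c), b, c
Sort arguments:  a ⊗ b ⊗ c ⊗ f(a, c, c)
Put back:  f(f(f(a ⊗ b ⊗ c, a ⊗ c, a ⊗ b ⊗ c ⊗ f(c, a, a)), f(a ⊗ b ⊗ c ⊗ g(a, c, c), f(a ⊗ c, b ⊗ c, f(c, a, a)), a ⊗ b ⊗ c ⊗ f(a, c, c)), a ⊗ b ⊗ c), a, c)

Answer: f(f(f(a ⊗ b ⊗ c, a ⊗ c, a ⊗ b ⊗ c ⊗ f(c, a, a)), f(a ⊗ b ⊗ c ⊗ g(a, c, c), f(a ⊗ c, b ⊗ c, f(c, a, a)), a ⊗ b ⊗ c ⊗ f(a, c, c)), a ⊗ b ⊗ c), a, c)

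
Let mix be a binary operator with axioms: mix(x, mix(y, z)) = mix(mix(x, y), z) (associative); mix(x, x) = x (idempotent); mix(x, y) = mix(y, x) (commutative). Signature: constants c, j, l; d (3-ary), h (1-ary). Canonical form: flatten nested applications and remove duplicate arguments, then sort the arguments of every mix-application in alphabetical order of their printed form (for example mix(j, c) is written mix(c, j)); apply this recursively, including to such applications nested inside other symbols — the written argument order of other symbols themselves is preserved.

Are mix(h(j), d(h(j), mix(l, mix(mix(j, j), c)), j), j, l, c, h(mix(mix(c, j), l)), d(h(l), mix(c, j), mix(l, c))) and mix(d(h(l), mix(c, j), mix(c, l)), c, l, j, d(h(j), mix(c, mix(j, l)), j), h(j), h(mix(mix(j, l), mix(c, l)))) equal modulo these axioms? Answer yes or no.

Answer: yes — both canonical forms are mix(c, d(h(j), mix(c, j, l), j), d(h(l), mix(c, j), mix(c, l)), h(j), h(mix(c, j, l)), j, l)

Derivation:
Left:  mix(h(j), d(h(j), mix(l, mix(mix(j, j), c)), j), j, l, c, h(mix(mix(c, j), l)), d(h(l), mix(c, j), mix(l, c)))
  Inside:  d(h(j), mix(l, mix(mix(j, j), c)), j)  →  d(h(j), mix(c, j, l), j)
  Simplify inside:  h(mix(mix(c, j), l))  →  h(mix(c, j, l))
  Canonicalize subterm:  d(h(l), mix(c, j), mix(l, c))  →  d(h(l), mix(c, j), mix(c, l))
  Order the arguments:  mix(c, d(h(j), mix(c, j, l), j), d(h(l), mix(c, j), mix(c, l)), h(j), h(mix(c, j, l)), j, l)
Right:  mix(d(h(l), mix(c, j), mix(c, l)), c, l, j, d(h(j), mix(c, mix(j, l)), j), h(j), h(mix(mix(j, l), mix(c, l))))
  Simplify inside:  d(h(j), mix(c, mix(j, l)), j)  →  d(h(j), mix(c, j, l), j)
  Inside:  h(mix(mix(j, l), mix(c, l)))  →  h(mix(c, j, l))
  Sort:  mix(c, d(h(j), mix(c, j, l), j), d(h(l), mix(c, j), mix(c, l)), h(j), h(mix(c, j, l)), j, l)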